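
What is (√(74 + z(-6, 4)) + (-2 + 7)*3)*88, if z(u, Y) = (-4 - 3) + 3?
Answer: 1320 + 88*√70 ≈ 2056.3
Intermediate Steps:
z(u, Y) = -4 (z(u, Y) = -7 + 3 = -4)
(√(74 + z(-6, 4)) + (-2 + 7)*3)*88 = (√(74 - 4) + (-2 + 7)*3)*88 = (√70 + 5*3)*88 = (√70 + 15)*88 = (15 + √70)*88 = 1320 + 88*√70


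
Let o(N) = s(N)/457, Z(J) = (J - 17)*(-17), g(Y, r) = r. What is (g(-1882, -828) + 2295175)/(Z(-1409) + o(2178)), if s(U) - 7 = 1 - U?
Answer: 1048516579/11076424 ≈ 94.662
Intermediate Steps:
s(U) = 8 - U (s(U) = 7 + (1 - U) = 8 - U)
Z(J) = 289 - 17*J (Z(J) = (-17 + J)*(-17) = 289 - 17*J)
o(N) = 8/457 - N/457 (o(N) = (8 - N)/457 = (8 - N)*(1/457) = 8/457 - N/457)
(g(-1882, -828) + 2295175)/(Z(-1409) + o(2178)) = (-828 + 2295175)/((289 - 17*(-1409)) + (8/457 - 1/457*2178)) = 2294347/((289 + 23953) + (8/457 - 2178/457)) = 2294347/(24242 - 2170/457) = 2294347/(11076424/457) = 2294347*(457/11076424) = 1048516579/11076424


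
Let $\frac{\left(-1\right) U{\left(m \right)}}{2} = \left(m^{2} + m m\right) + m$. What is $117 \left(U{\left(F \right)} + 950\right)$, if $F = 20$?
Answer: $-80730$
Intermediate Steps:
$U{\left(m \right)} = - 4 m^{2} - 2 m$ ($U{\left(m \right)} = - 2 \left(\left(m^{2} + m m\right) + m\right) = - 2 \left(\left(m^{2} + m^{2}\right) + m\right) = - 2 \left(2 m^{2} + m\right) = - 2 \left(m + 2 m^{2}\right) = - 4 m^{2} - 2 m$)
$117 \left(U{\left(F \right)} + 950\right) = 117 \left(\left(-2\right) 20 \left(1 + 2 \cdot 20\right) + 950\right) = 117 \left(\left(-2\right) 20 \left(1 + 40\right) + 950\right) = 117 \left(\left(-2\right) 20 \cdot 41 + 950\right) = 117 \left(-1640 + 950\right) = 117 \left(-690\right) = -80730$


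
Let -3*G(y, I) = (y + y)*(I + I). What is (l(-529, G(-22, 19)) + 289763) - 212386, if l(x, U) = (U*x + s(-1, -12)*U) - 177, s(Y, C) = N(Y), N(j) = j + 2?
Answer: -217072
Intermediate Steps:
N(j) = 2 + j
s(Y, C) = 2 + Y
G(y, I) = -4*I*y/3 (G(y, I) = -(y + y)*(I + I)/3 = -2*y*2*I/3 = -4*I*y/3)
l(x, U) = -177 + U + U*x (l(x, U) = (U*x + (2 - 1)*U) - 177 = (U*x + 1*U) - 177 = (U*x + U) - 177 = (U + U*x) - 177 = -177 + U + U*x)
(l(-529, G(-22, 19)) + 289763) - 212386 = ((-177 - 4/3*19*(-22) - 4/3*19*(-22)*(-529)) + 289763) - 212386 = ((-177 + 1672/3 + (1672/3)*(-529)) + 289763) - 212386 = ((-177 + 1672/3 - 884488/3) + 289763) - 212386 = (-294449 + 289763) - 212386 = -4686 - 212386 = -217072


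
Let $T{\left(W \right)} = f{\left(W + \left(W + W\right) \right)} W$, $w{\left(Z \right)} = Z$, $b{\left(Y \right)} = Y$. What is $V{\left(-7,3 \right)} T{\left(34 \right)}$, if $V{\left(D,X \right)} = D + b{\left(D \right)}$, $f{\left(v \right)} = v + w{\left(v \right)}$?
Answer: $-97104$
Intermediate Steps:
$f{\left(v \right)} = 2 v$ ($f{\left(v \right)} = v + v = 2 v$)
$T{\left(W \right)} = 6 W^{2}$ ($T{\left(W \right)} = 2 \left(W + \left(W + W\right)\right) W = 2 \left(W + 2 W\right) W = 2 \cdot 3 W W = 6 W W = 6 W^{2}$)
$V{\left(D,X \right)} = 2 D$ ($V{\left(D,X \right)} = D + D = 2 D$)
$V{\left(-7,3 \right)} T{\left(34 \right)} = 2 \left(-7\right) 6 \cdot 34^{2} = - 14 \cdot 6 \cdot 1156 = \left(-14\right) 6936 = -97104$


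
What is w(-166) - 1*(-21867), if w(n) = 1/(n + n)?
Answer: 7259843/332 ≈ 21867.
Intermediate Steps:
w(n) = 1/(2*n)
w(-166) - 1*(-21867) = (½)/(-166) - 1*(-21867) = (½)*(-1/166) + 21867 = -1/332 + 21867 = 7259843/332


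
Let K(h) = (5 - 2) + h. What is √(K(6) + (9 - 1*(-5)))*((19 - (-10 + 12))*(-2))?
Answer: -34*√23 ≈ -163.06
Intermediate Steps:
K(h) = 3 + h
√(K(6) + (9 - 1*(-5)))*((19 - (-10 + 12))*(-2)) = √((3 + 6) + (9 - 1*(-5)))*((19 - (-10 + 12))*(-2)) = √(9 + (9 + 5))*((19 - 1*2)*(-2)) = √(9 + 14)*((19 - 2)*(-2)) = √23*(17*(-2)) = √23*(-34) = -34*√23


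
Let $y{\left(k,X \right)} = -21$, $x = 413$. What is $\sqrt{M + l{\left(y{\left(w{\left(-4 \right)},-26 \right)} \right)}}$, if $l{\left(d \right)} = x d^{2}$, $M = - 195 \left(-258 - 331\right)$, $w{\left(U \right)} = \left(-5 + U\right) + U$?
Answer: $2 \sqrt{74247} \approx 544.97$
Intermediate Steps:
$w{\left(U \right)} = -5 + 2 U$
$M = 114855$ ($M = \left(-195\right) \left(-589\right) = 114855$)
$l{\left(d \right)} = 413 d^{2}$
$\sqrt{M + l{\left(y{\left(w{\left(-4 \right)},-26 \right)} \right)}} = \sqrt{114855 + 413 \left(-21\right)^{2}} = \sqrt{114855 + 413 \cdot 441} = \sqrt{114855 + 182133} = \sqrt{296988} = 2 \sqrt{74247}$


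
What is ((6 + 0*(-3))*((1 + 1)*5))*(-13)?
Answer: -780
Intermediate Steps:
((6 + 0*(-3))*((1 + 1)*5))*(-13) = ((6 + 0)*(2*5))*(-13) = (6*10)*(-13) = 60*(-13) = -780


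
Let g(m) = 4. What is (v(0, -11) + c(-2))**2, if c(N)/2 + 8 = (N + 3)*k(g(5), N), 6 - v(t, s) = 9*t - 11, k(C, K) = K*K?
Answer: 81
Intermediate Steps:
k(C, K) = K**2
v(t, s) = 17 - 9*t (v(t, s) = 6 - (9*t - 11) = 6 - (-11 + 9*t) = 6 + (11 - 9*t) = 17 - 9*t)
c(N) = -16 + 2*N**2*(3 + N) (c(N) = -16 + 2*((N + 3)*N**2) = -16 + 2*((3 + N)*N**2) = -16 + 2*(N**2*(3 + N)) = -16 + 2*N**2*(3 + N))
(v(0, -11) + c(-2))**2 = ((17 - 9*0) + (-16 + 2*(-2)**3 + 6*(-2)**2))**2 = ((17 + 0) + (-16 + 2*(-8) + 6*4))**2 = (17 + (-16 - 16 + 24))**2 = (17 - 8)**2 = 9**2 = 81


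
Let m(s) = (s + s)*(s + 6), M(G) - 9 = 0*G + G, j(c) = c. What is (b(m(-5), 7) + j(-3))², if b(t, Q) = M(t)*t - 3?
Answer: 16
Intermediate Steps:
M(G) = 9 + G (M(G) = 9 + (0*G + G) = 9 + (0 + G) = 9 + G)
m(s) = 2*s*(6 + s) (m(s) = (2*s)*(6 + s) = 2*s*(6 + s))
b(t, Q) = -3 + t*(9 + t) (b(t, Q) = (9 + t)*t - 3 = t*(9 + t) - 3 = -3 + t*(9 + t))
(b(m(-5), 7) + j(-3))² = ((-3 + (2*(-5)*(6 - 5))*(9 + 2*(-5)*(6 - 5))) - 3)² = ((-3 + (2*(-5)*1)*(9 + 2*(-5)*1)) - 3)² = ((-3 - 10*(9 - 10)) - 3)² = ((-3 - 10*(-1)) - 3)² = ((-3 + 10) - 3)² = (7 - 3)² = 4² = 16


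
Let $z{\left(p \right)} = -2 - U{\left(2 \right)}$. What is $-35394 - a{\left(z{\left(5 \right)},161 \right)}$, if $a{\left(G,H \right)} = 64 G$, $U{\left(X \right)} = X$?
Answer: $-35138$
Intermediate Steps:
$z{\left(p \right)} = -4$ ($z{\left(p \right)} = -2 - 2 = -4$)
$-35394 - a{\left(z{\left(5 \right)},161 \right)} = -35394 - 64 \left(-4\right) = -35394 - -256 = -35394 + 256 = -35138$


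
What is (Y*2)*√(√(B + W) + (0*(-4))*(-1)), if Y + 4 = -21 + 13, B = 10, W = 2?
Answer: -24*√2*3^(¼) ≈ -44.669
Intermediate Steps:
Y = -12 (Y = -4 + (-21 + 13) = -4 - 8 = -12)
(Y*2)*√(√(B + W) + (0*(-4))*(-1)) = (-12*2)*√(√(10 + 2) + (0*(-4))*(-1)) = -24*√(√12 + 0*(-1)) = -24*√(2*√3 + 0) = -24*√2*3^(¼)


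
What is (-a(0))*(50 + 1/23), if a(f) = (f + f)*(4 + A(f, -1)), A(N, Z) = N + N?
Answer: 0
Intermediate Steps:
A(N, Z) = 2*N
a(f) = 2*f*(4 + 2*f) (a(f) = (f + f)*(4 + 2*f) = (2*f)*(4 + 2*f) = 2*f*(4 + 2*f))
(-a(0))*(50 + 1/23) = (-4*0*(2 + 0))*(50 + 1/23) = (-4*0*2)*(50 + 1/23) = -1*0*(1151/23) = 0*(1151/23) = 0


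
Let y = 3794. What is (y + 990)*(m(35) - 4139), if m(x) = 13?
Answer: -19738784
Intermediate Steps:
(y + 990)*(m(35) - 4139) = (3794 + 990)*(13 - 4139) = 4784*(-4126) = -19738784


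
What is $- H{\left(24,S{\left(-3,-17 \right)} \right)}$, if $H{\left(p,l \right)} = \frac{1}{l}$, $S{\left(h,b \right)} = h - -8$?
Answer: $- \frac{1}{5} \approx -0.2$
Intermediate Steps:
$S{\left(h,b \right)} = 8 + h$ ($S{\left(h,b \right)} = h + 8 = 8 + h$)
$- H{\left(24,S{\left(-3,-17 \right)} \right)} = - \frac{1}{8 - 3} = - \frac{1}{5}$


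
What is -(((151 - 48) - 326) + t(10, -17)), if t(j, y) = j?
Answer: 213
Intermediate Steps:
-(((151 - 48) - 326) + t(10, -17)) = -(((151 - 48) - 326) + 10) = -((103 - 326) + 10) = -(-223 + 10) = -1*(-213) = 213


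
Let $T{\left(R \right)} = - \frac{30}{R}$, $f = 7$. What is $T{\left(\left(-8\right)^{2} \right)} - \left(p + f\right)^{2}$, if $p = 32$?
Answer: $- \frac{48687}{32} \approx -1521.5$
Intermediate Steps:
$T{\left(\left(-8\right)^{2} \right)} - \left(p + f\right)^{2} = - \frac{30}{\left(-8\right)^{2}} - \left(32 + 7\right)^{2} = - \frac{30}{64} - 39^{2} = \left(-30\right) \frac{1}{64} - 1521 = - \frac{15}{32} - 1521 = - \frac{48687}{32}$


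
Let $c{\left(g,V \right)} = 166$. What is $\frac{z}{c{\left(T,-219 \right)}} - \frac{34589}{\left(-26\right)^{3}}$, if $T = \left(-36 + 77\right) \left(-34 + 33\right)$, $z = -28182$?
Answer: $- \frac{244792529}{1458808} \approx -167.8$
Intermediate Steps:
$T = -41$ ($T = 41 \left(-1\right) = -41$)
$\frac{z}{c{\left(T,-219 \right)}} - \frac{34589}{\left(-26\right)^{3}} = - \frac{28182}{166} - \frac{34589}{\left(-26\right)^{3}} = \left(-28182\right) \frac{1}{166} - \frac{34589}{-17576} = - \frac{14091}{83} - - \frac{34589}{17576} = - \frac{14091}{83} + \frac{34589}{17576} = - \frac{244792529}{1458808}$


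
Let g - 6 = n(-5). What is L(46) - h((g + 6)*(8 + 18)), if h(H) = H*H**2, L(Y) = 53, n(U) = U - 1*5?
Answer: -140555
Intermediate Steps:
n(U) = -5 + U (n(U) = U - 5 = -5 + U)
g = -4 (g = 6 + (-5 - 5) = 6 - 10 = -4)
h(H) = H**3
L(46) - h((g + 6)*(8 + 18)) = 53 - ((-4 + 6)*(8 + 18))**3 = 53 - (2*26)**3 = 53 - 1*52**3 = 53 - 1*140608 = 53 - 140608 = -140555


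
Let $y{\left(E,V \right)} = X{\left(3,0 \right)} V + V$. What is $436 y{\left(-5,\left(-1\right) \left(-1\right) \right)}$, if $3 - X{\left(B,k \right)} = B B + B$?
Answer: $-3488$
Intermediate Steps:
$X{\left(B,k \right)} = 3 - B - B^{2}$ ($X{\left(B,k \right)} = 3 - \left(B B + B\right) = 3 - \left(B^{2} + B\right) = 3 - \left(B + B^{2}\right) = 3 - B - B^{2}$)
$y{\left(E,V \right)} = - 8 V$ ($y{\left(E,V \right)} = \left(3 - 3 - 3^{2}\right) V + V = \left(3 - 3 - 9\right) V + V = - 9 V + V = - 8 V$)
$436 y{\left(-5,\left(-1\right) \left(-1\right) \right)} = 436 \left(- 8 \left(\left(-1\right) \left(-1\right)\right)\right) = 436 \left(\left(-8\right) 1\right) = 436 \left(-8\right) = -3488$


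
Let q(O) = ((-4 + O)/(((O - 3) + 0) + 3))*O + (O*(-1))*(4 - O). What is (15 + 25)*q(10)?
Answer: 2640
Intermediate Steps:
q(O) = -4 + O - O*(4 - O) (q(O) = ((-4 + O)/(((-3 + O) + 0) + 3))*O + (-O)*(4 - O) = ((-4 + O)/((-3 + O) + 3))*O - O*(4 - O) = ((-4 + O)/O)*O - O*(4 - O) = (-4 + O) - O*(4 - O) = -4 + O - O*(4 - O))
(15 + 25)*q(10) = (15 + 25)*(-4 + 10**2 - 3*10) = 40*(-4 + 100 - 30) = 40*66 = 2640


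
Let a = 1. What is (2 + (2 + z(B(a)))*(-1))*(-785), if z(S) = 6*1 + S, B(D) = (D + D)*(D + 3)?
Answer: 10990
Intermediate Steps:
B(D) = 2*D*(3 + D) (B(D) = (2*D)*(3 + D) = 2*D*(3 + D))
z(S) = 6 + S
(2 + (2 + z(B(a)))*(-1))*(-785) = (2 + (2 + (6 + 2*1*(3 + 1)))*(-1))*(-785) = (2 + (2 + (6 + 2*1*4))*(-1))*(-785) = (2 + (2 + (6 + 8))*(-1))*(-785) = (2 + (2 + 14)*(-1))*(-785) = (2 + 16*(-1))*(-785) = (2 - 16)*(-785) = -14*(-785) = 10990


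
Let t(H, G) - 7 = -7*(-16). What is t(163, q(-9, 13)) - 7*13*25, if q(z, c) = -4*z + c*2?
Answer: -2156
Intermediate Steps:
q(z, c) = -4*z + 2*c
t(H, G) = 119 (t(H, G) = 7 - 7*(-16) = 7 + 112 = 119)
t(163, q(-9, 13)) - 7*13*25 = 119 - 7*13*25 = 119 - 91*25 = 119 - 2275 = -2156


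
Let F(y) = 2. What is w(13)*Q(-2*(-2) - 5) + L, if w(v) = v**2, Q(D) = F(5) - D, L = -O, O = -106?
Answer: 613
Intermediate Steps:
L = 106 (L = -1*(-106) = 106)
Q(D) = 2 - D
w(13)*Q(-2*(-2) - 5) + L = 13**2*(2 - (-2*(-2) - 5)) + 106 = 169*(2 - (4 - 5)) + 106 = 169*(2 - 1*(-1)) + 106 = 169*(2 + 1) + 106 = 169*3 + 106 = 507 + 106 = 613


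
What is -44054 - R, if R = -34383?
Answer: -9671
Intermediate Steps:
-44054 - R = -44054 - 1*(-34383) = -44054 + 34383 = -9671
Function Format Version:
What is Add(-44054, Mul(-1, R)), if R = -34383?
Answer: -9671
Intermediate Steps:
Add(-44054, Mul(-1, R)) = Add(-44054, Mul(-1, -34383)) = Add(-44054, 34383) = -9671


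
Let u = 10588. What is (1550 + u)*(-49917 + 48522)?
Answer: -16932510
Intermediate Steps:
(1550 + u)*(-49917 + 48522) = (1550 + 10588)*(-49917 + 48522) = 12138*(-1395) = -16932510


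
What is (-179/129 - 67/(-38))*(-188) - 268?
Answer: -829922/2451 ≈ -338.61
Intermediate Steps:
(-179/129 - 67/(-38))*(-188) - 268 = (-179*1/129 - 67*(-1/38))*(-188) - 268 = (-179/129 + 67/38)*(-188) - 268 = (1841/4902)*(-188) - 268 = -173054/2451 - 268 = -829922/2451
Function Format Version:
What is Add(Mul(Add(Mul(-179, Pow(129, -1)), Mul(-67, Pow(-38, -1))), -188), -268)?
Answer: Rational(-829922, 2451) ≈ -338.61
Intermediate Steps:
Add(Mul(Add(Mul(-179, Pow(129, -1)), Mul(-67, Pow(-38, -1))), -188), -268) = Add(Mul(Add(Mul(-179, Rational(1, 129)), Mul(-67, Rational(-1, 38))), -188), -268) = Add(Mul(Add(Rational(-179, 129), Rational(67, 38)), -188), -268) = Add(Mul(Rational(1841, 4902), -188), -268) = Add(Rational(-173054, 2451), -268) = Rational(-829922, 2451)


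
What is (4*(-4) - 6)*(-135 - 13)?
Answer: 3256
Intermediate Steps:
(4*(-4) - 6)*(-135 - 13) = (-16 - 6)*(-148) = -22*(-148) = 3256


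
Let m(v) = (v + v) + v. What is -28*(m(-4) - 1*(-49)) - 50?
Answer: -1086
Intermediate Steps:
m(v) = 3*v (m(v) = 2*v + v = 3*v)
-28*(m(-4) - 1*(-49)) - 50 = -28*(3*(-4) - 1*(-49)) - 50 = -28*(-12 + 49) - 50 = -28*37 - 50 = -1036 - 50 = -1086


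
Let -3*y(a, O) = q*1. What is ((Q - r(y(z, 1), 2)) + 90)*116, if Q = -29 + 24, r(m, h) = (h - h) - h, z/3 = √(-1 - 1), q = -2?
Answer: 10092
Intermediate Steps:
z = 3*I*√2 (z = 3*√(-1 - 1) = 3*√(-2) = 3*(I*√2) = 3*I*√2 ≈ 4.2426*I)
y(a, O) = ⅔ (y(a, O) = -(-2)/3 = -⅓*(-2) = ⅔)
r(m, h) = -h (r(m, h) = 0 - h = -h)
Q = -5
((Q - r(y(z, 1), 2)) + 90)*116 = ((-5 - (-1)*2) + 90)*116 = ((-5 - 1*(-2)) + 90)*116 = ((-5 + 2) + 90)*116 = (-3 + 90)*116 = 87*116 = 10092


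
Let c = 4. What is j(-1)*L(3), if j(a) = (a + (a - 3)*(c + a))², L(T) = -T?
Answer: -507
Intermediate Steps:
j(a) = (a + (-3 + a)*(4 + a))² (j(a) = (a + (a - 3)*(4 + a))² = (a + (-3 + a)*(4 + a))²)
j(-1)*L(3) = (-12 + (-1)² + 2*(-1))²*(-1*3) = (-12 + 1 - 2)²*(-3) = (-13)²*(-3) = 169*(-3) = -507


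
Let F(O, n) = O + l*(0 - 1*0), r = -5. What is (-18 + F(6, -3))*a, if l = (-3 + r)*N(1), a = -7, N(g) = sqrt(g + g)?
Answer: 84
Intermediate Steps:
N(g) = sqrt(2)*sqrt(g) (N(g) = sqrt(2*g) = sqrt(2)*sqrt(g))
l = -8*sqrt(2) (l = (-3 - 5)*(sqrt(2)*sqrt(1)) = -8*sqrt(2) ≈ -11.314)
F(O, n) = O (F(O, n) = O + (-8*sqrt(2))*(0 - 1*0) = O + (-8*sqrt(2))*(0 + 0) = O - 8*sqrt(2)*0 = O + 0 = O)
(-18 + F(6, -3))*a = (-18 + 6)*(-7) = -12*(-7) = 84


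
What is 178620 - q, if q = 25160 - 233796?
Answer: 387256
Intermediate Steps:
q = -208636
178620 - q = 178620 - 1*(-208636) = 178620 + 208636 = 387256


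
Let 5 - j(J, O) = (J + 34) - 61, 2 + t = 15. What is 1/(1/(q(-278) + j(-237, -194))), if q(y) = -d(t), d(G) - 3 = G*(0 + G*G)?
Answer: -1931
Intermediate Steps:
t = 13 (t = -2 + 15 = 13)
d(G) = 3 + G**3 (d(G) = 3 + G*(0 + G*G) = 3 + G*(0 + G**2) = 3 + G*G**2 = 3 + G**3)
q(y) = -2200 (q(y) = -(3 + 13**3) = -(3 + 2197) = -1*2200 = -2200)
j(J, O) = 32 - J (j(J, O) = 5 - ((J + 34) - 61) = 5 - ((34 + J) - 61) = 5 - (-27 + J) = 5 + (27 - J) = 32 - J)
1/(1/(q(-278) + j(-237, -194))) = 1/(1/(-2200 + (32 - 1*(-237)))) = 1/(1/(-2200 + (32 + 237))) = 1/(1/(-2200 + 269)) = 1/(1/(-1931)) = 1/(-1/1931) = -1931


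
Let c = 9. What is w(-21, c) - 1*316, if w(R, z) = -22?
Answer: -338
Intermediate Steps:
w(-21, c) - 1*316 = -22 - 1*316 = -22 - 316 = -338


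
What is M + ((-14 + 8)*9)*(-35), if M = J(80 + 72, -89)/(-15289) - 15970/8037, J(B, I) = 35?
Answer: 231994393145/122877693 ≈ 1888.0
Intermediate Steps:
M = -244446625/122877693 (M = 35/(-15289) - 15970/8037 = 35*(-1/15289) - 15970*1/8037 = -35/15289 - 15970/8037 = -244446625/122877693 ≈ -1.9893)
M + ((-14 + 8)*9)*(-35) = -244446625/122877693 + ((-14 + 8)*9)*(-35) = -244446625/122877693 - 6*9*(-35) = -244446625/122877693 - 54*(-35) = -244446625/122877693 + 1890 = 231994393145/122877693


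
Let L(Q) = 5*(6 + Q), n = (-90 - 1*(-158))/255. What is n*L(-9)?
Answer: -4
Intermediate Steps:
n = 4/15 (n = (-90 + 158)*(1/255) = 68*(1/255) = 4/15 ≈ 0.26667)
L(Q) = 30 + 5*Q
n*L(-9) = 4*(30 + 5*(-9))/15 = 4*(30 - 45)/15 = (4/15)*(-15) = -4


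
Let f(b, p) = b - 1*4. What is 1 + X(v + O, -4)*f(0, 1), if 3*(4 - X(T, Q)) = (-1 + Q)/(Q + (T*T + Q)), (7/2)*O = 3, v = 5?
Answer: -58985/3867 ≈ -15.253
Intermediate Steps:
f(b, p) = -4 + b (f(b, p) = b - 4 = -4 + b)
O = 6/7 (O = (2/7)*3 = 6/7 ≈ 0.85714)
X(T, Q) = 4 - (-1 + Q)/(3*(T² + 2*Q)) (X(T, Q) = 4 - (-1 + Q)/(3*(Q + (T*T + Q))) = 4 - (-1 + Q)/(3*(Q + (T² + Q))) = 4 - (-1 + Q)/(3*(Q + (Q + T²))) = 4 - (-1 + Q)/(3*(T² + 2*Q)))
1 + X(v + O, -4)*f(0, 1) = 1 + ((1 + 12*(5 + 6/7)² + 23*(-4))/(3*((5 + 6/7)² + 2*(-4))))*(-4 + 0) = 1 + ((1 + 12*(41/7)² - 92)/(3*((41/7)² - 8)))*(-4) = 1 + ((1 + 12*(1681/49) - 92)/(3*(1681/49 - 8)))*(-4) = 1 + ((1 + 20172/49 - 92)/(3*(1289/49)))*(-4) = 1 + ((⅓)*(49/1289)*(15713/49))*(-4) = 1 + (15713/3867)*(-4) = 1 - 62852/3867 = -58985/3867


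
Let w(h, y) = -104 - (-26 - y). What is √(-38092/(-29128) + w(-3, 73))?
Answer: I*√195791134/7282 ≈ 1.9215*I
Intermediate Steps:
w(h, y) = -78 + y (w(h, y) = -104 + (26 + y) = -78 + y)
√(-38092/(-29128) + w(-3, 73)) = √(-38092/(-29128) + (-78 + 73)) = √(-38092*(-1/29128) - 5) = √(9523/7282 - 5) = √(-26887/7282) = I*√195791134/7282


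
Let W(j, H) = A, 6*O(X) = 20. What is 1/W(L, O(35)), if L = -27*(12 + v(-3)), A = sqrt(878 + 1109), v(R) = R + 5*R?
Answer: sqrt(1987)/1987 ≈ 0.022434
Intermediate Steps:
v(R) = 6*R
O(X) = 10/3 (O(X) = (1/6)*20 = 10/3)
A = sqrt(1987) ≈ 44.576
L = 162 (L = -27*(12 + 6*(-3)) = -27*(12 - 18) = -27*(-6) = 162)
W(j, H) = sqrt(1987)
1/W(L, O(35)) = 1/(sqrt(1987)) = sqrt(1987)/1987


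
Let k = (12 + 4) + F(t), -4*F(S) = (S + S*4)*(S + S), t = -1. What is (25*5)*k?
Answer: 3375/2 ≈ 1687.5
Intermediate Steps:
F(S) = -5*S²/2 (F(S) = -(S + S*4)*(S + S)/4 = -(S + 4*S)*2*S/4 = -5*S*2*S/4 = -5*S²/2)
k = 27/2 (k = (12 + 4) - 5/2*(-1)² = 16 - 5/2*1 = 16 - 5/2 = 27/2 ≈ 13.500)
(25*5)*k = (25*5)*(27/2) = 125*(27/2) = 3375/2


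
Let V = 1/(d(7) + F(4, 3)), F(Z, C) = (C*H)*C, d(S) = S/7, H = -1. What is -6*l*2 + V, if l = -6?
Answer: 575/8 ≈ 71.875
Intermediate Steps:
d(S) = S/7 (d(S) = S*(1/7) = S/7)
F(Z, C) = -C**2 (F(Z, C) = (C*(-1))*C = (-C)*C = -C**2)
V = -1/8 (V = 1/((1/7)*7 - 1*3**2) = 1/(1 - 1*9) = 1/(1 - 9) = 1/(-8) = -1/8 ≈ -0.12500)
-6*l*2 + V = -6*(-6)*2 - 1/8 = 36*2 - 1/8 = 72 - 1/8 = 575/8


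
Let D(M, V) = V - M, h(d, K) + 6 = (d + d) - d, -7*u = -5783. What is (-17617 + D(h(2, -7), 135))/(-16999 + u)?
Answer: 61173/56605 ≈ 1.0807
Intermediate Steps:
u = 5783/7 (u = -⅐*(-5783) = 5783/7 ≈ 826.14)
h(d, K) = -6 + d (h(d, K) = -6 + ((d + d) - d) = -6 + (2*d - d) = -6 + d)
(-17617 + D(h(2, -7), 135))/(-16999 + u) = (-17617 + (135 - (-6 + 2)))/(-16999 + 5783/7) = (-17617 + (135 - 1*(-4)))/(-113210/7) = (-17617 + (135 + 4))*(-7/113210) = (-17617 + 139)*(-7/113210) = -17478*(-7/113210) = 61173/56605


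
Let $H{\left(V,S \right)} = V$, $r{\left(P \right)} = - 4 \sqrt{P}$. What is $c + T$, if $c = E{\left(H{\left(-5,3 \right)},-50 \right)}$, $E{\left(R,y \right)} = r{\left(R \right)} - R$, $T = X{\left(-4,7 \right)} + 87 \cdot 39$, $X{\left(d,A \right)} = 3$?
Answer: $3401 - 4 i \sqrt{5} \approx 3401.0 - 8.9443 i$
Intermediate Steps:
$T = 3396$ ($T = 3 + 87 \cdot 39 = 3 + 3393 = 3396$)
$E{\left(R,y \right)} = - R - 4 \sqrt{R}$ ($E{\left(R,y \right)} = - 4 \sqrt{R} - R = - R - 4 \sqrt{R}$)
$c = 5 - 4 i \sqrt{5}$ ($c = \left(-1\right) \left(-5\right) - 4 \sqrt{-5} = 5 - 4 i \sqrt{5} \approx 5.0 - 8.9443 i$)
$c + T = \left(5 - 4 i \sqrt{5}\right) + 3396 = 3401 - 4 i \sqrt{5}$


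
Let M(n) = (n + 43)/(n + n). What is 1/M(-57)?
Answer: 57/7 ≈ 8.1429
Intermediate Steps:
M(n) = (43 + n)/(2*n) (M(n) = (43 + n)/((2*n)) = (43 + n)*(1/(2*n)) = (43 + n)/(2*n))
1/M(-57) = 1/((½)*(43 - 57)/(-57)) = 1/((½)*(-1/57)*(-14)) = 1/(7/57) = 57/7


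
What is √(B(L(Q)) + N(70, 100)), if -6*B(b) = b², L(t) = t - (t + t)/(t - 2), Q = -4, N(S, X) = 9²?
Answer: √6177/9 ≈ 8.7327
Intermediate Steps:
N(S, X) = 81
L(t) = t - 2*t/(-2 + t)
B(b) = -b²/6
√(B(L(Q)) + N(70, 100)) = √(-16*(-4 - 4)²/(-2 - 4)²/6 + 81) = √(-(-4*(-8)/(-6))²/6 + 81) = √(-(-4*(-⅙)*(-8))²/6 + 81) = √(-(-16/3)²/6 + 81) = √(-⅙*256/9 + 81) = √(-128/27 + 81) = √(2059/27) = √6177/9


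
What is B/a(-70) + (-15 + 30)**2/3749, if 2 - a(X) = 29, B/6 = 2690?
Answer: -20167595/33741 ≈ -597.72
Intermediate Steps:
B = 16140 (B = 6*2690 = 16140)
a(X) = -27 (a(X) = 2 - 1*29 = 2 - 29 = -27)
B/a(-70) + (-15 + 30)**2/3749 = 16140/(-27) + (-15 + 30)**2/3749 = 16140*(-1/27) + 15**2*(1/3749) = -5380/9 + 225*(1/3749) = -5380/9 + 225/3749 = -20167595/33741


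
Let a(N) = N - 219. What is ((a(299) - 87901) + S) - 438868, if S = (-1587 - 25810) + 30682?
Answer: -523404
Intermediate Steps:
a(N) = -219 + N
S = 3285 (S = -27397 + 30682 = 3285)
((a(299) - 87901) + S) - 438868 = (((-219 + 299) - 87901) + 3285) - 438868 = ((80 - 87901) + 3285) - 438868 = (-87821 + 3285) - 438868 = -84536 - 438868 = -523404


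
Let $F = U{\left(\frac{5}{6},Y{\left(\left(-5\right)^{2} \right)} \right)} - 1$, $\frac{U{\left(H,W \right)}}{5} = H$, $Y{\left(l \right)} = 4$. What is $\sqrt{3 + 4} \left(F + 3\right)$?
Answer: $\frac{37 \sqrt{7}}{6} \approx 16.315$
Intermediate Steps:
$U{\left(H,W \right)} = 5 H$
$F = \frac{19}{6}$ ($F = 5 \cdot \frac{5}{6} - 1 = \frac{25}{6} - 1 = \frac{19}{6} \approx 3.1667$)
$\sqrt{3 + 4} \left(F + 3\right) = \sqrt{3 + 4} \left(\frac{19}{6} + 3\right) = \sqrt{7} \cdot \frac{37}{6} = \frac{37 \sqrt{7}}{6}$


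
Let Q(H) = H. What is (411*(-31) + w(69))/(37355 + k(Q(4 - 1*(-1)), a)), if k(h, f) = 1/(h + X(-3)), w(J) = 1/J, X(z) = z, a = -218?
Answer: -1758256/5155059 ≈ -0.34107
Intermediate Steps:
w(J) = 1/J
k(h, f) = 1/(-3 + h) (k(h, f) = 1/(h - 3) = 1/(-3 + h))
(411*(-31) + w(69))/(37355 + k(Q(4 - 1*(-1)), a)) = (411*(-31) + 1/69)/(37355 + 1/(-3 + (4 - 1*(-1)))) = (-12741 + 1/69)/(37355 + 1/(-3 + (4 + 1))) = -879128/(69*(37355 + 1/(-3 + 5))) = -879128/(69*(37355 + 1/2)) = -879128/(69*74711/2) = -879128/69*2/74711 = -1758256/5155059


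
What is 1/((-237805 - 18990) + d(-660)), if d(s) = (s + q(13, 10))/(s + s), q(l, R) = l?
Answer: -1320/338968753 ≈ -3.8942e-6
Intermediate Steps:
d(s) = (13 + s)/(2*s) (d(s) = (s + 13)/(s + s) = (13 + s)/((2*s)) = (13 + s)*(1/(2*s)) = (13 + s)/(2*s))
1/((-237805 - 18990) + d(-660)) = 1/((-237805 - 18990) + (½)*(13 - 660)/(-660)) = 1/(-256795 + (½)*(-1/660)*(-647)) = 1/(-256795 + 647/1320) = 1/(-338968753/1320) = -1320/338968753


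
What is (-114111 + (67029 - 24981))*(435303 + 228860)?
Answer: -47861578269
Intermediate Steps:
(-114111 + (67029 - 24981))*(435303 + 228860) = (-114111 + 42048)*664163 = -72063*664163 = -47861578269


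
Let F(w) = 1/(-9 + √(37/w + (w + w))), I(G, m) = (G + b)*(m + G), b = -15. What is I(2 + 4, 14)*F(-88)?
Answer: 5280/839 + 200*I*√1518/839 ≈ 6.2932 + 9.2876*I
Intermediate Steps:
I(G, m) = (-15 + G)*(G + m) (I(G, m) = (G - 15)*(m + G) = (-15 + G)*(G + m))
F(w) = 1/(-9 + √(2*w + 37/w)) (F(w) = 1/(-9 + √(37/w + 2*w)) = 1/(-9 + √(2*w + 37/w)))
I(2 + 4, 14)*F(-88) = ((2 + 4)² - 15*(2 + 4) - 15*14 + (2 + 4)*14)/(-9 + √(2*(-88) + 37/(-88))) = (6² - 15*6 - 210 + 6*14)/(-9 + √(-176 + 37*(-1/88))) = (36 - 90 - 210 + 84)/(-9 + √(-176 - 37/88)) = -180/(-9 + √(-15525/88)) = -180/(-9 + 15*I*√1518/44)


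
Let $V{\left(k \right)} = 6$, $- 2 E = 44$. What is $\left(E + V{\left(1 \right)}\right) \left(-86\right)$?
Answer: $1376$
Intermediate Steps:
$E = -22$ ($E = \left(- \frac{1}{2}\right) 44 = -22$)
$\left(E + V{\left(1 \right)}\right) \left(-86\right) = \left(-22 + 6\right) \left(-86\right) = \left(-16\right) \left(-86\right) = 1376$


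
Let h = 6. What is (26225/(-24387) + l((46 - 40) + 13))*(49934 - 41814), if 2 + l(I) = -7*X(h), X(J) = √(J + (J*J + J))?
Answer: -608991880/24387 - 227360*√3 ≈ -4.1877e+5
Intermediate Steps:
X(J) = √(J² + 2*J) (X(J) = √(J + (J² + J)) = √(J + (J + J²)) = √(J² + 2*J))
l(I) = -2 - 28*√3 (l(I) = -2 - 7*√6*√(2 + 6) = -2 - 7*4*√3 = -2 - 28*√3)
(26225/(-24387) + l((46 - 40) + 13))*(49934 - 41814) = (26225/(-24387) + (-2 - 28*√3))*(49934 - 41814) = (26225*(-1/24387) + (-2 - 28*√3))*8120 = (-26225/24387 + (-2 - 28*√3))*8120 = (-74999/24387 - 28*√3)*8120 = -608991880/24387 - 227360*√3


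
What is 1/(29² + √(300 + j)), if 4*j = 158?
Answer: 1682/1413883 - √1358/1413883 ≈ 0.0011636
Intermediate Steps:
j = 79/2 (j = (¼)*158 = 79/2 ≈ 39.500)
1/(29² + √(300 + j)) = 1/(29² + √(300 + 79/2)) = 1/(841 + √(679/2)) = 1/(841 + √1358/2)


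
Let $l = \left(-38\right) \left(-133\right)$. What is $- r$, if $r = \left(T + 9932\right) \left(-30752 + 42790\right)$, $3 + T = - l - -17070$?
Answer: $-264173910$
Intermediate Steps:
$l = 5054$
$T = 12013$ ($T = -3 - -12016 = -3 + \left(-5054 + 17070\right) = -3 + 12016 = 12013$)
$r = 264173910$ ($r = \left(12013 + 9932\right) \left(-30752 + 42790\right) = 21945 \cdot 12038 = 264173910$)
$- r = \left(-1\right) 264173910 = -264173910$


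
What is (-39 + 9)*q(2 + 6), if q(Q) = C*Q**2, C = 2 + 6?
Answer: -15360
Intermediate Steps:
C = 8
q(Q) = 8*Q**2
(-39 + 9)*q(2 + 6) = (-39 + 9)*(8*(2 + 6)**2) = -240*8**2 = -240*64 = -30*512 = -15360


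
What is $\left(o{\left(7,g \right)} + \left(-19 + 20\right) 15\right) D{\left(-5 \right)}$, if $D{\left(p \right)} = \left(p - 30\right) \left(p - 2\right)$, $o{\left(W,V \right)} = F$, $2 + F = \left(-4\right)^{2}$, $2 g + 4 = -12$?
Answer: $7105$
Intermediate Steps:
$g = -8$ ($g = -2 + \frac{1}{2} \left(-12\right) = -2 - 6 = -8$)
$F = 14$ ($F = -2 + \left(-4\right)^{2} = -2 + 16 = 14$)
$o{\left(W,V \right)} = 14$
$D{\left(p \right)} = \left(-30 + p\right) \left(-2 + p\right)$
$\left(o{\left(7,g \right)} + \left(-19 + 20\right) 15\right) D{\left(-5 \right)} = \left(14 + \left(-19 + 20\right) 15\right) \left(60 + \left(-5\right)^{2} - -160\right) = \left(14 + 1 \cdot 15\right) \left(60 + 25 + 160\right) = \left(14 + 15\right) 245 = 29 \cdot 245 = 7105$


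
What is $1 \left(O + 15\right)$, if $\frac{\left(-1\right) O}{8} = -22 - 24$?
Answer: $383$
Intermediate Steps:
$O = 368$ ($O = - 8 \left(-22 - 24\right) = \left(-8\right) \left(-46\right) = 368$)
$1 \left(O + 15\right) = 1 \left(368 + 15\right) = 1 \cdot 383 = 383$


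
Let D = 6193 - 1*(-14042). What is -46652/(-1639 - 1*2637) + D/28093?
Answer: 349279874/30031417 ≈ 11.630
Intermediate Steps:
D = 20235 (D = 6193 + 14042 = 20235)
-46652/(-1639 - 1*2637) + D/28093 = -46652/(-1639 - 1*2637) + 20235/28093 = -46652/(-1639 - 2637) + 20235*(1/28093) = -46652/(-4276) + 20235/28093 = -46652*(-1/4276) + 20235/28093 = 11663/1069 + 20235/28093 = 349279874/30031417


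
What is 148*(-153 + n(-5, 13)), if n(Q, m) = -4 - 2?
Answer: -23532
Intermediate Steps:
n(Q, m) = -6
148*(-153 + n(-5, 13)) = 148*(-153 - 6) = 148*(-159) = -23532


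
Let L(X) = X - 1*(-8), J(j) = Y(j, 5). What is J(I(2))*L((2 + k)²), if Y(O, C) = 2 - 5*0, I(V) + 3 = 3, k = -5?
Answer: 34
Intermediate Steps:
I(V) = 0 (I(V) = -3 + 3 = 0)
Y(O, C) = 2 (Y(O, C) = 2 + 0 = 2)
J(j) = 2
L(X) = 8 + X (L(X) = X + 8 = 8 + X)
J(I(2))*L((2 + k)²) = 2*(8 + (2 - 5)²) = 2*(8 + (-3)²) = 2*(8 + 9) = 2*17 = 34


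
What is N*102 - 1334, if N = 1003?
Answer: 100972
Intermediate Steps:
N*102 - 1334 = 1003*102 - 1334 = 102306 - 1334 = 100972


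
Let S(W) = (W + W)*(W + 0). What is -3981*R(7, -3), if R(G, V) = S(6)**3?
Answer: -1485900288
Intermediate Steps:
S(W) = 2*W**2 (S(W) = (2*W)*W = 2*W**2)
R(G, V) = 373248 (R(G, V) = (2*6**2)**3 = (2*36)**3 = 72**3 = 373248)
-3981*R(7, -3) = -3981*373248 = -1485900288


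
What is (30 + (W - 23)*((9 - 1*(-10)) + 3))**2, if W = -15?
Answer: 649636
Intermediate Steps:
(30 + (W - 23)*((9 - 1*(-10)) + 3))**2 = (30 + (-15 - 23)*((9 - 1*(-10)) + 3))**2 = (30 - 38*((9 + 10) + 3))**2 = (30 - 38*(19 + 3))**2 = (30 - 38*22)**2 = (30 - 836)**2 = (-806)**2 = 649636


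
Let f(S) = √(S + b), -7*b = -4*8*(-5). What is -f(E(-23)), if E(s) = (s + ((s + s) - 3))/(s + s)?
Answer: -2*I*√137977/161 ≈ -4.6143*I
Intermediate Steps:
E(s) = (-3 + 3*s)/(2*s) (E(s) = (s + (2*s - 3))/((2*s)) = (s + (-3 + 2*s))*(1/(2*s)) = (-3 + 3*s)*(1/(2*s)) = (-3 + 3*s)/(2*s))
b = -160/7 (b = -(-4*8)*(-5)/7 = -(-32)*(-5)/7 = -⅐*160 = -160/7 ≈ -22.857)
f(S) = √(-160/7 + S) (f(S) = √(S - 160/7) = √(-160/7 + S))
-f(E(-23)) = -√(-1120 + 49*((3/2)*(-1 - 23)/(-23)))/7 = -√(-1120 + 49*((3/2)*(-1/23)*(-24)))/7 = -√(-1120 + 49*(36/23))/7 = -√(-1120 + 1764/23)/7 = -√(-23996/23)/7 = -2*I*√137977/23/7 = -2*I*√137977/161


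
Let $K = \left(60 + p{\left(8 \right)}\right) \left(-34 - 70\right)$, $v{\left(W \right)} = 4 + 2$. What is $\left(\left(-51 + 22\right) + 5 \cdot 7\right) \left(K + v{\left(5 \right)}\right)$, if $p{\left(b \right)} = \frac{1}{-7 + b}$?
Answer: $-38028$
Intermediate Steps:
$v{\left(W \right)} = 6$
$K = -6344$ ($K = \left(60 + \frac{1}{-7 + 8}\right) \left(-34 - 70\right) = \left(60 + 1^{-1}\right) \left(-104\right) = \left(60 + 1\right) \left(-104\right) = 61 \left(-104\right) = -6344$)
$\left(\left(-51 + 22\right) + 5 \cdot 7\right) \left(K + v{\left(5 \right)}\right) = \left(\left(-51 + 22\right) + 5 \cdot 7\right) \left(-6344 + 6\right) = \left(-29 + 35\right) \left(-6338\right) = 6 \left(-6338\right) = -38028$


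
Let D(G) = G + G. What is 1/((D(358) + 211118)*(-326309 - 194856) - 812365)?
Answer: -1/110401278975 ≈ -9.0579e-12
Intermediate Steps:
D(G) = 2*G
1/((D(358) + 211118)*(-326309 - 194856) - 812365) = 1/((2*358 + 211118)*(-326309 - 194856) - 812365) = 1/((716 + 211118)*(-521165) - 812365) = 1/(211834*(-521165) - 812365) = 1/(-110400466610 - 812365) = 1/(-110401278975) = -1/110401278975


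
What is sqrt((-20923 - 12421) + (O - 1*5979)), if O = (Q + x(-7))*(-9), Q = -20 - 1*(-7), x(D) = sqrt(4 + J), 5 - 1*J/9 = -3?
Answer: sqrt(-39206 - 18*sqrt(19)) ≈ 198.2*I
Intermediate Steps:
J = 72 (J = 45 - 9*(-3) = 45 + 27 = 72)
x(D) = 2*sqrt(19) (x(D) = sqrt(4 + 72) = sqrt(76) = 2*sqrt(19))
Q = -13 (Q = -20 + 7 = -13)
O = 117 - 18*sqrt(19) (O = (-13 + 2*sqrt(19))*(-9) = 117 - 18*sqrt(19) ≈ 38.540)
sqrt((-20923 - 12421) + (O - 1*5979)) = sqrt((-20923 - 12421) + ((117 - 18*sqrt(19)) - 1*5979)) = sqrt(-33344 + ((117 - 18*sqrt(19)) - 5979)) = sqrt(-33344 + (-5862 - 18*sqrt(19))) = sqrt(-39206 - 18*sqrt(19))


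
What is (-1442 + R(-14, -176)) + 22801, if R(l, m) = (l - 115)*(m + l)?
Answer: 45869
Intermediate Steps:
R(l, m) = (-115 + l)*(l + m)
(-1442 + R(-14, -176)) + 22801 = (-1442 + ((-14)**2 - 115*(-14) - 115*(-176) - 14*(-176))) + 22801 = (-1442 + (196 + 1610 + 20240 + 2464)) + 22801 = (-1442 + 24510) + 22801 = 23068 + 22801 = 45869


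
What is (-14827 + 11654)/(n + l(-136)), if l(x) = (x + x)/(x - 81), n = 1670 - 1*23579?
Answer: 688541/4753981 ≈ 0.14483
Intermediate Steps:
n = -21909 (n = 1670 - 23579 = -21909)
l(x) = 2*x/(-81 + x) (l(x) = (2*x)/(-81 + x) = 2*x/(-81 + x))
(-14827 + 11654)/(n + l(-136)) = (-14827 + 11654)/(-21909 + 2*(-136)/(-81 - 136)) = -3173/(-21909 + 2*(-136)/(-217)) = -3173/(-21909 + 2*(-136)*(-1/217)) = -3173/(-21909 + 272/217) = -3173/(-4753981/217) = -3173*(-217/4753981) = 688541/4753981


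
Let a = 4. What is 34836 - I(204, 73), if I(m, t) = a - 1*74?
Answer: 34906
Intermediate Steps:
I(m, t) = -70 (I(m, t) = 4 - 1*74 = 4 - 74 = -70)
34836 - I(204, 73) = 34836 - 1*(-70) = 34836 + 70 = 34906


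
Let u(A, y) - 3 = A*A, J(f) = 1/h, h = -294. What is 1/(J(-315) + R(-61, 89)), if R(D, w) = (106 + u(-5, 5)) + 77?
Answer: 294/62033 ≈ 0.0047394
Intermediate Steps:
J(f) = -1/294 (J(f) = 1/(-294) = -1/294)
u(A, y) = 3 + A² (u(A, y) = 3 + A*A = 3 + A²)
R(D, w) = 211 (R(D, w) = (106 + (3 + (-5)²)) + 77 = (106 + (3 + 25)) + 77 = (106 + 28) + 77 = 134 + 77 = 211)
1/(J(-315) + R(-61, 89)) = 1/(-1/294 + 211) = 1/(62033/294) = 294/62033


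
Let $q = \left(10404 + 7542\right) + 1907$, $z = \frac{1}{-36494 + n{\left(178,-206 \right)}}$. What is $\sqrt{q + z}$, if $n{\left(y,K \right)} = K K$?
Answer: $\frac{\sqrt{700957103434}}{5942} \approx 140.9$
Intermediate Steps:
$n{\left(y,K \right)} = K^{2}$
$z = \frac{1}{5942}$ ($z = \frac{1}{-36494 + \left(-206\right)^{2}} = \frac{1}{-36494 + 42436} = \frac{1}{5942} \approx 0.00016829$)
$q = 19853$ ($q = 17946 + 1907 = 19853$)
$\sqrt{q + z} = \sqrt{19853 + \frac{1}{5942}} = \sqrt{\frac{117966527}{5942}} = \frac{\sqrt{700957103434}}{5942}$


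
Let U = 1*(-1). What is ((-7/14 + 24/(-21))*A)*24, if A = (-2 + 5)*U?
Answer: 828/7 ≈ 118.29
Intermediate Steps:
U = -1
A = -3 (A = (-2 + 5)*(-1) = 3*(-1) = -3)
((-7/14 + 24/(-21))*A)*24 = ((-7/14 + 24/(-21))*(-3))*24 = ((-7*1/14 + 24*(-1/21))*(-3))*24 = ((-1/2 - 8/7)*(-3))*24 = -23/14*(-3)*24 = (69/14)*24 = 828/7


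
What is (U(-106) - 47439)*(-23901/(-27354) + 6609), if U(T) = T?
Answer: -2865481474805/9118 ≈ -3.1427e+8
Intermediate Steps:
(U(-106) - 47439)*(-23901/(-27354) + 6609) = (-106 - 47439)*(-23901/(-27354) + 6609) = -47545*(-23901*(-1/27354) + 6609) = -47545*(7967/9118 + 6609) = -47545*60268829/9118 = -2865481474805/9118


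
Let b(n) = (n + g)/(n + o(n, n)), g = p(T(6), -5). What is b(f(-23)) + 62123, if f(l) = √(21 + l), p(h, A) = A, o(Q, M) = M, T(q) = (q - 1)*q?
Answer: 124247/2 + 5*I*√2/4 ≈ 62124.0 + 1.7678*I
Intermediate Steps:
T(q) = q*(-1 + q) (T(q) = (-1 + q)*q = q*(-1 + q))
g = -5
b(n) = (-5 + n)/(2*n) (b(n) = (n - 5)/(n + n) = (-5 + n)/((2*n)) = (-5 + n)*(1/(2*n)) = (-5 + n)/(2*n))
b(f(-23)) + 62123 = (-5 + √(21 - 23))/(2*(√(21 - 23))) + 62123 = (-5 + √(-2))/(2*(√(-2))) + 62123 = (-5 + I*√2)/(2*((I*√2))) + 62123 = (-I*√2/2)*(-5 + I*√2)/2 + 62123 = -I*√2*(-5 + I*√2)/4 + 62123 = 62123 - I*√2*(-5 + I*√2)/4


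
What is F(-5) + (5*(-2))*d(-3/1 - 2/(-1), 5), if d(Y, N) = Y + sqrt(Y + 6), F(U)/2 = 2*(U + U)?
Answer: -30 - 10*sqrt(5) ≈ -52.361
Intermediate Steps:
F(U) = 8*U (F(U) = 2*(2*(U + U)) = 2*(2*(2*U)) = 2*(4*U) = 8*U)
d(Y, N) = Y + sqrt(6 + Y)
F(-5) + (5*(-2))*d(-3/1 - 2/(-1), 5) = 8*(-5) + (5*(-2))*((-3/1 - 2/(-1)) + sqrt(6 + (-3/1 - 2/(-1)))) = -40 - 10*((-3*1 - 2*(-1)) + sqrt(6 + (-3*1 - 2*(-1)))) = -40 - 10*((-3 + 2) + sqrt(6 + (-3 + 2))) = -40 - 10*(-1 + sqrt(6 - 1)) = -40 - 10*(-1 + sqrt(5)) = -40 + (10 - 10*sqrt(5)) = -30 - 10*sqrt(5)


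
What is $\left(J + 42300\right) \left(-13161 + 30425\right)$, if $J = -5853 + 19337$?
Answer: $963054976$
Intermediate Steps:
$J = 13484$
$\left(J + 42300\right) \left(-13161 + 30425\right) = \left(13484 + 42300\right) \left(-13161 + 30425\right) = 55784 \cdot 17264 = 963054976$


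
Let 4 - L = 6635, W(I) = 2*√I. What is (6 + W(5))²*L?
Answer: -371336 - 159144*√5 ≈ -7.2719e+5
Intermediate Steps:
L = -6631 (L = 4 - 1*6635 = 4 - 6635 = -6631)
(6 + W(5))²*L = (6 + 2*√5)²*(-6631) = -6631*(6 + 2*√5)²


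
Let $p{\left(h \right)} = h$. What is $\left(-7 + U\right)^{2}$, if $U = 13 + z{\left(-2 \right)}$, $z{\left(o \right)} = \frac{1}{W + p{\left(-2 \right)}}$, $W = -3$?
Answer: $\frac{841}{25} \approx 33.64$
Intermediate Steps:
$z{\left(o \right)} = - \frac{1}{5}$ ($z{\left(o \right)} = \frac{1}{-3 - 2} = \frac{1}{-5} = - \frac{1}{5}$)
$U = \frac{64}{5}$ ($U = 13 - \frac{1}{5} = \frac{64}{5} \approx 12.8$)
$\left(-7 + U\right)^{2} = \left(-7 + \frac{64}{5}\right)^{2} = \left(\frac{29}{5}\right)^{2} = \frac{841}{25}$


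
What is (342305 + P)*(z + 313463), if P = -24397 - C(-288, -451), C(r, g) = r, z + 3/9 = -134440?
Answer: 170892889328/3 ≈ 5.6964e+10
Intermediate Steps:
z = -403321/3 (z = -1/3 - 134440 = -403321/3 ≈ -1.3444e+5)
P = -24109 (P = -24397 - 1*(-288) = -24397 + 288 = -24109)
(342305 + P)*(z + 313463) = (342305 - 24109)*(-403321/3 + 313463) = 318196*(537068/3) = 170892889328/3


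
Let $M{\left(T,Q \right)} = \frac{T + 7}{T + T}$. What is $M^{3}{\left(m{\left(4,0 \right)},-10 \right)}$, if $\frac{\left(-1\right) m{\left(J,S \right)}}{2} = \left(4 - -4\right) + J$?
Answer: $\frac{4913}{110592} \approx 0.044425$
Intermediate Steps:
$m{\left(J,S \right)} = -16 - 2 J$ ($m{\left(J,S \right)} = - 2 \left(\left(4 - -4\right) + J\right) = - 2 \left(\left(4 + 4\right) + J\right) = - 2 \left(8 + J\right) = -16 - 2 J$)
$M{\left(T,Q \right)} = \frac{7 + T}{2 T}$
$M^{3}{\left(m{\left(4,0 \right)},-10 \right)} = \left(\frac{7 - 24}{2 \left(-16 - 8\right)}\right)^{3} = \left(\frac{7 - 24}{2 \left(-24\right)}\right)^{3} = \left(\frac{1}{2} \left(- \frac{1}{24}\right) \left(-17\right)\right)^{3} = \left(\frac{17}{48}\right)^{3} = \frac{4913}{110592}$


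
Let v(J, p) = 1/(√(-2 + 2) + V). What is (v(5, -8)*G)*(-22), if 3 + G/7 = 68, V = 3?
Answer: -10010/3 ≈ -3336.7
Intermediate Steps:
v(J, p) = ⅓ (v(J, p) = 1/(√(-2 + 2) + 3) = 1/(√0 + 3) = 1/(0 + 3) = 1/3 = ⅓)
G = 455 (G = -21 + 7*68 = -21 + 476 = 455)
(v(5, -8)*G)*(-22) = ((⅓)*455)*(-22) = (455/3)*(-22) = -10010/3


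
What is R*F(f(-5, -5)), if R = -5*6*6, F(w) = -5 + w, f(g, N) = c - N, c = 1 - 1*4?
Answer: 540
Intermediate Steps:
c = -3 (c = 1 - 4 = -3)
f(g, N) = -3 - N
R = -180 (R = -30*6 = -180)
R*F(f(-5, -5)) = -180*(-5 + (-3 - 1*(-5))) = -180*(-5 + (-3 + 5)) = -180*(-5 + 2) = -180*(-3) = 540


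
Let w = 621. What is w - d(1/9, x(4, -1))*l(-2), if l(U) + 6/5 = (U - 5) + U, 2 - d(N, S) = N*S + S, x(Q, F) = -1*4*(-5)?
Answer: 6221/15 ≈ 414.73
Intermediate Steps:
x(Q, F) = 20 (x(Q, F) = -4*(-5) = 20)
d(N, S) = 2 - S - N*S (d(N, S) = 2 - (N*S + S) = 2 - (S + N*S) = 2 + (-S - N*S) = 2 - S - N*S)
l(U) = -31/5 + 2*U (l(U) = -6/5 + ((U - 5) + U) = -6/5 + ((-5 + U) + U) = -6/5 + (-5 + 2*U) = -31/5 + 2*U)
w - d(1/9, x(4, -1))*l(-2) = 621 - (2 - 1*20 - 1*20/9)*(-31/5 + 2*(-2)) = 621 - (2 - 20 - 1*⅑*20)*(-31/5 - 4) = 621 - (2 - 20 - 20/9)*(-51)/5 = 621 - (-182)*(-51)/(9*5) = 621 - 1*3094/15 = 621 - 3094/15 = 6221/15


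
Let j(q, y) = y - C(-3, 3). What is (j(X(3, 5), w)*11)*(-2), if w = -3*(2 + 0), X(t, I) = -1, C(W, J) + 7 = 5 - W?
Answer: 154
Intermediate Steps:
C(W, J) = -2 - W (C(W, J) = -7 + (5 - W) = -2 - W)
w = -6 (w = -3*2 = -6)
j(q, y) = -1 + y (j(q, y) = y - (-2 - 1*(-3)) = y - (-2 + 3) = y - 1*1 = y - 1 = -1 + y)
(j(X(3, 5), w)*11)*(-2) = ((-1 - 6)*11)*(-2) = -7*11*(-2) = -77*(-2) = 154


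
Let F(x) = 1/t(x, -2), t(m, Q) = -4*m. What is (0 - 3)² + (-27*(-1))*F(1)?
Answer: 9/4 ≈ 2.2500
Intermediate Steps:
F(x) = -1/(4*x) (F(x) = 1/(-4*x) = -1/(4*x))
(0 - 3)² + (-27*(-1))*F(1) = (0 - 3)² + (-27*(-1))*(-¼/1) = (-3)² + 27*(-¼*1) = 9 + 27*(-¼) = 9 - 27/4 = 9/4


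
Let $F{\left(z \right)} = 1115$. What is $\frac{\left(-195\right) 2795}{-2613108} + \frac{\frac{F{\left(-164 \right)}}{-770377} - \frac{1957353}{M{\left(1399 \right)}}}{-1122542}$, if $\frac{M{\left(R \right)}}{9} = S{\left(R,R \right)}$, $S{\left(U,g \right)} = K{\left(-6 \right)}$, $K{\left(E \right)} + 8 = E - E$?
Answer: $\frac{833201119052132047}{4519529885929764144} \approx 0.18436$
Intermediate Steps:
$K{\left(E \right)} = -8$ ($K{\left(E \right)} = -8 + \left(E - E\right) = -8 + 0 = -8$)
$S{\left(U,g \right)} = -8$
$M{\left(R \right)} = -72$ ($M{\left(R \right)} = 9 \left(-8\right) = -72$)
$\frac{\left(-195\right) 2795}{-2613108} + \frac{\frac{F{\left(-164 \right)}}{-770377} - \frac{1957353}{M{\left(1399 \right)}}}{-1122542} = \frac{\left(-195\right) 2795}{-2613108} + \frac{\frac{1115}{-770377} - \frac{1957353}{-72}}{-1122542} = \left(-545025\right) \left(- \frac{1}{2613108}\right) + \left(1115 \left(- \frac{1}{770377}\right) - - \frac{652451}{24}\right) \left(- \frac{1}{1122542}\right) = \frac{181675}{871036} + \left(- \frac{1115}{770377} + \frac{652451}{24}\right) \left(- \frac{1}{1122542}\right) = \frac{181675}{871036} + \frac{502633217267}{18489048} \left(- \frac{1}{1122542}\right) = \frac{181675}{871036} - \frac{502633217267}{20754732920016} = \frac{833201119052132047}{4519529885929764144}$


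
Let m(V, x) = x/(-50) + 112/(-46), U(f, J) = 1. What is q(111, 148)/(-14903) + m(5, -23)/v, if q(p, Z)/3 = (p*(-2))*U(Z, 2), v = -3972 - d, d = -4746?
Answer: 186320629/4421720100 ≈ 0.042138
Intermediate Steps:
m(V, x) = -56/23 - x/50 (m(V, x) = x*(-1/50) + 112*(-1/46) = -x/50 - 56/23 = -56/23 - x/50)
v = 774 (v = -3972 - 1*(-4746) = -3972 + 4746 = 774)
q(p, Z) = -6*p (q(p, Z) = 3*((p*(-2))*1) = 3*(-2*p*1) = 3*(-2*p) = -6*p)
q(111, 148)/(-14903) + m(5, -23)/v = -6*111/(-14903) + (-56/23 - 1/50*(-23))/774 = -666*(-1/14903) + (-56/23 + 23/50)*(1/774) = 666/14903 - 2271/1150*1/774 = 666/14903 - 757/296700 = 186320629/4421720100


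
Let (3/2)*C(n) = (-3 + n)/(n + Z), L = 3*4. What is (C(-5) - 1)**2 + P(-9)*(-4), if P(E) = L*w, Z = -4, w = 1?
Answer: -34871/729 ≈ -47.834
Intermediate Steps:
L = 12
C(n) = 2*(-3 + n)/(3*(-4 + n)) (C(n) = 2*((-3 + n)/(n - 4))/3 = 2*((-3 + n)/(-4 + n))/3 = 2*(-3 + n)/(3*(-4 + n)))
P(E) = 12 (P(E) = 12*1 = 12)
(C(-5) - 1)**2 + P(-9)*(-4) = (2*(-3 - 5)/(3*(-4 - 5)) - 1)**2 + 12*(-4) = ((2/3)*(-8)/(-9) - 1)**2 - 48 = ((2/3)*(-1/9)*(-8) - 1)**2 - 48 = (16/27 - 1)**2 - 48 = (-11/27)**2 - 48 = 121/729 - 48 = -34871/729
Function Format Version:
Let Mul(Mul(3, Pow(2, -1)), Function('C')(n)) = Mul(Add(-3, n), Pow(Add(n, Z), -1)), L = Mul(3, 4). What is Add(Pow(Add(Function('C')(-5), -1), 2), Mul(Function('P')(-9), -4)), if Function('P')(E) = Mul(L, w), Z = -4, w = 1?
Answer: Rational(-34871, 729) ≈ -47.834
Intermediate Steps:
L = 12
Function('C')(n) = Mul(Rational(2, 3), Pow(Add(-4, n), -1), Add(-3, n)) (Function('C')(n) = Mul(Rational(2, 3), Mul(Add(-3, n), Pow(Add(n, -4), -1))) = Mul(Rational(2, 3), Mul(Add(-3, n), Pow(Add(-4, n), -1))) = Mul(Rational(2, 3), Mul(Pow(Add(-4, n), -1), Add(-3, n))) = Mul(Rational(2, 3), Pow(Add(-4, n), -1), Add(-3, n)))
Function('P')(E) = 12 (Function('P')(E) = Mul(12, 1) = 12)
Add(Pow(Add(Function('C')(-5), -1), 2), Mul(Function('P')(-9), -4)) = Add(Pow(Add(Mul(Rational(2, 3), Pow(Add(-4, -5), -1), Add(-3, -5)), -1), 2), Mul(12, -4)) = Add(Pow(Add(Mul(Rational(2, 3), Pow(-9, -1), -8), -1), 2), -48) = Add(Pow(Add(Mul(Rational(2, 3), Rational(-1, 9), -8), -1), 2), -48) = Add(Pow(Add(Rational(16, 27), -1), 2), -48) = Add(Pow(Rational(-11, 27), 2), -48) = Add(Rational(121, 729), -48) = Rational(-34871, 729)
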